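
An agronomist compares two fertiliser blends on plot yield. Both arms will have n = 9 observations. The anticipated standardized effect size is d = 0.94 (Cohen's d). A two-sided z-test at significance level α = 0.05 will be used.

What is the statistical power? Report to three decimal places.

Power ≈ 0.514

Noncentrality parameter: δ = d·√(n/2) = 0.94 × √(9/2) = 1.9940
Two-sided α = 0.05 → critical value z_{0.025} = 1.960.
Power = Φ(δ − 1.960) + Φ(−δ − 1.960) = Φ(0.034) + Φ(-3.954) = 0.5136 + 0.0000 = 0.5136.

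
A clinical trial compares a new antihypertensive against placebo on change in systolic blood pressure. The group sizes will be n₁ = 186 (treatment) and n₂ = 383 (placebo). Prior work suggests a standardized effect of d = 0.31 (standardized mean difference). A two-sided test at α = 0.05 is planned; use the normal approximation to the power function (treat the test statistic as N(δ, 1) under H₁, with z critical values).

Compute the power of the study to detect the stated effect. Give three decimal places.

Noncentrality parameter: δ = d / √(1/n₁ + 1/n₂) = 0.31 / √(1/186 + 1/383) = 3.4687
Critical value for a two-sided test at α = 0.05: z_{α/2} = 1.960.
Power = Φ(δ − 1.960) + Φ(−δ − 1.960) = Φ(1.509) + Φ(-5.429) = 0.9343 + 0.0000 = 0.9343.

Power ≈ 0.934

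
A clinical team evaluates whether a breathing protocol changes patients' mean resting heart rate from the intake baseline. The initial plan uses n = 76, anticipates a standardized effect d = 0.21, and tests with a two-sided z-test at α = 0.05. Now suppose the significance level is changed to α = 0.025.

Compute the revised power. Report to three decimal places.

Power ≈ 0.341

δ = d·√n = 0.21 × √76 = 1.8307 (unchanged). New critical value: z_{0.0125} = 2.241.
Revised power = Φ(δ − 2.241) + Φ(−δ − 2.241) = Φ(-0.411) + Φ(-4.072) = 0.3407 + 0.0000 = 0.3407.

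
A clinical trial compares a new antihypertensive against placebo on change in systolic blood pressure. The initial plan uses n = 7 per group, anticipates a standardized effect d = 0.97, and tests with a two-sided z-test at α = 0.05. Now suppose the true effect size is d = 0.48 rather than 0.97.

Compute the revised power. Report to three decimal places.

With d = 0.48: δ = d·√(n/2) = 0.48 × √(7/2) = 0.8980. Critical value z_{0.025} = 1.960.
Revised power = Φ(δ − 1.960) + Φ(−δ − 1.960) = Φ(-1.062) + Φ(-2.858) = 0.1441 + 0.0021 = 0.1463.

Power ≈ 0.146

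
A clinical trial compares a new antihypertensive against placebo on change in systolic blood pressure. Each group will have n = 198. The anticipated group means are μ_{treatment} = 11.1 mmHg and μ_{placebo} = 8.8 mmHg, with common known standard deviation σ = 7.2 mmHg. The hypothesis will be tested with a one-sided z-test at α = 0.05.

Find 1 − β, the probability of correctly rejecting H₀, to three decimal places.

Power ≈ 0.937

Standardized effect: d = |μ_{treatment} − μ_{placebo}| / σ = |11.1 − 8.8| / 7.2 = 0.3194
Noncentrality parameter: δ = d·√(n/2) = 0.3194 × √(198/2) = 3.1784
Critical value for a one-sided test at α = 0.05: z_α = 1.645.
Power = P(Z > 1.645 − δ) = Φ(1.534) = 0.9374.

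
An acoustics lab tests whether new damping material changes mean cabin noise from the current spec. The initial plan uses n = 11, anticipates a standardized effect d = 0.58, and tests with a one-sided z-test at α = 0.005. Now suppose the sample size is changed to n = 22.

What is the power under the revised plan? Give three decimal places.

Power ≈ 0.557

With n = 22: δ = d·√n = 0.58 × √22 = 2.7204. Critical value z_{0.005} = 2.576.
Revised power = P(Z > 2.576 − δ) = Φ(0.145) = 0.5575.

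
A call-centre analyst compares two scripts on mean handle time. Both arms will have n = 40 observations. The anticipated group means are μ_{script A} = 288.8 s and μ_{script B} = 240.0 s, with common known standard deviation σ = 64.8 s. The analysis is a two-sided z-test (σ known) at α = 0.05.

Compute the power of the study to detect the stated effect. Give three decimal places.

Standardized effect: d = |μ_{script A} − μ_{script B}| / σ = |288.8 − 240.0| / 64.8 = 0.7531
Noncentrality parameter: δ = d·√(n/2) = 0.7531 × √(40/2) = 3.3679
Two-sided α = 0.05 → critical value z_{0.025} = 1.960.
Power = Φ(δ − 1.960) + Φ(−δ − 1.960) = Φ(1.408) + Φ(-5.328) = 0.9204 + 0.0000 = 0.9204.

Power ≈ 0.920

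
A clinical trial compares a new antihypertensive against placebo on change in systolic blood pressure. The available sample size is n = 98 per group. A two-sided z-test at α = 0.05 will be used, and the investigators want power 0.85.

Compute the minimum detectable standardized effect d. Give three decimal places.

Need Φ(δ − 1.960) = 0.85, so δ = 1.960 + 1.036 = 2.996.
(Lower-tail contribution to power is negligible for δ > 0.)
δ = d·√(n/2) ⇒ d = δ/√(n/2) = 2.996/√(98/2) = 0.4281.

d ≈ 0.428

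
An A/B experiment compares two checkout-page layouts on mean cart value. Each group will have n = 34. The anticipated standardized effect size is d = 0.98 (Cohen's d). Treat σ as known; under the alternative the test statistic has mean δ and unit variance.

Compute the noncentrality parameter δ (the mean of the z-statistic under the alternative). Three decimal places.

δ ≈ 4.041

δ = d·√(n/2) = 0.98 × √(34/2) = 4.0406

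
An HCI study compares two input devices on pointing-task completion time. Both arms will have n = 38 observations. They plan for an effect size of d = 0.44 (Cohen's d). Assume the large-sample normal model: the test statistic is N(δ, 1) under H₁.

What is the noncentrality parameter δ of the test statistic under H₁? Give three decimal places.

δ = d·√(n/2) = 0.44 × √(38/2) = 1.9179

δ ≈ 1.918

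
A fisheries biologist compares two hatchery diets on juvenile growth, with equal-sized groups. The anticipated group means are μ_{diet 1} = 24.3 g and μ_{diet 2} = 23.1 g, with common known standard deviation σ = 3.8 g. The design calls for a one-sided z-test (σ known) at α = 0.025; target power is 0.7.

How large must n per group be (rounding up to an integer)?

n = 124 per group

Standardized effect: d = |μ_{diet 1} − μ_{diet 2}| / σ = |24.3 − 23.1| / 3.8 = 0.3158
Set Φ(δ − 1.960) = 0.7; then δ − 1.960 = Φ⁻¹(0.7) = 0.524, giving δ = 2.484.
δ = d·√(n/2) ⇒ n = 2(δ/d)² = 2 × (2.484 / 0.3158)² = 123.78.
Rounding up, n = 124 per group.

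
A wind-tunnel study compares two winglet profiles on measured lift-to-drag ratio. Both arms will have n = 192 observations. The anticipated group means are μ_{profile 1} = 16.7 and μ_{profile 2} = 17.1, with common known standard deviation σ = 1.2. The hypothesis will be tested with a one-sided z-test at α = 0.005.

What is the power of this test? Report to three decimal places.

Power ≈ 0.755

Standardized effect: d = |μ_{profile 1} − μ_{profile 2}| / σ = |16.7 − 17.1| / 1.2 = 0.3333
Noncentrality parameter: δ = d·√(n/2) = 0.3333 × √(192/2) = 3.2660
One-sided α = 0.005 → critical value z_{0.005} = 2.576.
Power = P(Z > 2.576 − δ) = Φ(0.690) = 0.7550.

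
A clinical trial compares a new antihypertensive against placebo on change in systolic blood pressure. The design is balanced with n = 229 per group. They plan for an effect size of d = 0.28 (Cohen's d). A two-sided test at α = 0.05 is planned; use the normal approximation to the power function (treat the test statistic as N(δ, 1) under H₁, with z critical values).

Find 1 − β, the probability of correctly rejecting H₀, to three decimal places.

Noncentrality parameter: δ = d·√(n/2) = 0.28 × √(229/2) = 2.9961
Critical value for a two-sided test at α = 0.05: z_{α/2} = 1.960.
Power = Φ(δ − 1.960) + Φ(−δ − 1.960) = Φ(1.036) + Φ(-4.956) = 0.8499 + 0.0000 = 0.8499.

Power ≈ 0.850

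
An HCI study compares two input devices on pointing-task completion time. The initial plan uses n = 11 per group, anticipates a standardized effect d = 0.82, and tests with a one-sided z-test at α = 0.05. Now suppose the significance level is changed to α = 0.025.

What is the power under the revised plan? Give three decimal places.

Power ≈ 0.485

δ = d·√(n/2) = 0.82 × √(11/2) = 1.9231 (unchanged). New critical value: z_{0.025} = 1.960.
Revised power = Φ(δ − 1.960) = Φ(-0.037) = 0.4853.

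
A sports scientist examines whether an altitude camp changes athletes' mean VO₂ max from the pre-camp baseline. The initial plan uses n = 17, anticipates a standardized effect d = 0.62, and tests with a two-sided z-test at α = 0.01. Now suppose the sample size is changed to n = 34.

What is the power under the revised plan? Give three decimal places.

Power ≈ 0.851

With n = 34: δ = d·√n = 0.62 × √34 = 3.6152. Critical value z_{0.005} = 2.576.
Revised power = Φ(δ − 2.576) + Φ(−δ − 2.576) = Φ(1.039) + Φ(-6.191) = 0.8507 + 0.0000 = 0.8507.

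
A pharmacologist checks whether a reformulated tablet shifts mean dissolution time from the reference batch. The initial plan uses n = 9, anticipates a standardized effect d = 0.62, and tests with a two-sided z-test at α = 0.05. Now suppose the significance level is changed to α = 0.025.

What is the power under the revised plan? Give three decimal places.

Power ≈ 0.351

δ = d·√n = 0.62 × √9 = 1.8600 (unchanged). New critical value: z_{0.0125} = 2.241.
Revised power = Φ(δ − 2.241) + Φ(−δ − 2.241) = Φ(-0.381) + Φ(-4.101) = 0.3515 + 0.0000 = 0.3515.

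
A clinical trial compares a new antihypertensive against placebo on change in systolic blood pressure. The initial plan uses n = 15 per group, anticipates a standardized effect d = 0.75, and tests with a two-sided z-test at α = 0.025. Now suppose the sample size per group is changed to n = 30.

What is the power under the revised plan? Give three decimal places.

Power ≈ 0.746

With n = 30 per group: δ = d·√(n/2) = 0.75 × √(30/2) = 2.9047. Critical value z_{0.0125} = 2.241.
Revised power = Φ(δ − 2.241) + Φ(−δ − 2.241) = Φ(0.663) + Φ(-5.146) = 0.7464 + 0.0000 = 0.7464.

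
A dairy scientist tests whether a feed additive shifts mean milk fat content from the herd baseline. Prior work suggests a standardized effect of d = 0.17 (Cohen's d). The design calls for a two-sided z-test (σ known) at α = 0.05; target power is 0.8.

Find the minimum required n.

Set Φ(δ − 1.960) = 0.8; then δ − 1.960 = Φ⁻¹(0.8) = 0.842, giving δ = 2.802.
(Ignoring the negligible lower-tail rejection probability gives the usual closed-form inversion.)
δ = d·√n ⇒ n = (δ/d)² = (2.802 / 0.17)² = 271.59.
Round up to the next whole unit.

n = 272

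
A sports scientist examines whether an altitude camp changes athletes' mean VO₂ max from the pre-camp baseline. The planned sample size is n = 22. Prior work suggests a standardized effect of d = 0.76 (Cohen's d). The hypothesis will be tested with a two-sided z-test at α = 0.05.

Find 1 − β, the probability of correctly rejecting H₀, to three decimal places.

Noncentrality parameter: δ = d·√n = 0.76 × √22 = 3.5647
Two-sided α = 0.05 → critical value z_{0.025} = 1.960.
Power = Φ(δ − 1.960) + Φ(−δ − 1.960) = Φ(1.605) + Φ(-5.525) = 0.9457 + 0.0000 = 0.9457.

Power ≈ 0.946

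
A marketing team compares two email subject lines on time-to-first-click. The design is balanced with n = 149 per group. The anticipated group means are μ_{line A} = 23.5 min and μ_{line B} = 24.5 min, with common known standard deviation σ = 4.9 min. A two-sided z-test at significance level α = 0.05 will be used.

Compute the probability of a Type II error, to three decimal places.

Standardized effect: d = |μ_{line A} − μ_{line B}| / σ = |23.5 − 24.5| / 4.9 = 0.2041
Noncentrality parameter: δ = d·√(n/2) = 0.2041 × √(149/2) = 1.7615
Critical value for a two-sided test at α = 0.05: z_{α/2} = 1.960.
Power = Φ(δ − 1.960) + Φ(−δ − 1.960) = Φ(-0.198) + Φ(-3.721) = 0.4213 + 0.0001 = 0.4214.
Type II error: β = 1 − power = 1 − 0.4214 = 0.5786.

β ≈ 0.579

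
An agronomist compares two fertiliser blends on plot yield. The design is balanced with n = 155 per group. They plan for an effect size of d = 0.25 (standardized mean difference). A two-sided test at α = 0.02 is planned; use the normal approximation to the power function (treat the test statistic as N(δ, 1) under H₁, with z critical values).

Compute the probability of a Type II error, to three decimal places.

Noncentrality parameter: δ = d·√(n/2) = 0.25 × √(155/2) = 2.2009
Critical value for a two-sided test at α = 0.02: z_{α/2} = 2.326.
Power = Φ(δ − 2.326) + Φ(−δ − 2.326) = Φ(-0.125) + Φ(-4.527) = 0.4501 + 0.0000 = 0.4501.
Type II error: β = 1 − power = 1 − 0.4501 = 0.5499.

β ≈ 0.550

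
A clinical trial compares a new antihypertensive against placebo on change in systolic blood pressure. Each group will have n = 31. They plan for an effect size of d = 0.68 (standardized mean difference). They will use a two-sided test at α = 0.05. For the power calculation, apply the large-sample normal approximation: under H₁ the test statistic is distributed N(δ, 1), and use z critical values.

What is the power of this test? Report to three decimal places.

Noncentrality parameter: δ = d·√(n/2) = 0.68 × √(31/2) = 2.6772
Critical value for a two-sided test at α = 0.05: z_{α/2} = 1.960.
Power = Φ(δ − 1.960) + Φ(−δ − 1.960) = Φ(0.717) + Φ(-4.637) = 0.7634 + 0.0000 = 0.7634.

Power ≈ 0.763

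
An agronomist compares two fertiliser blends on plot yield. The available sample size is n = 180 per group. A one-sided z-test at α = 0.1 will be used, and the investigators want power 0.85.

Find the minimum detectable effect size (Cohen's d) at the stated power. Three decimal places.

d ≈ 0.244

Required noncentrality: δ = z_{0.1} + z_{0.15} = 1.282 + 1.036 = 2.318.
δ = d·√(n/2) ⇒ d = δ/√(n/2) = 2.318/√(180/2) = 0.2443.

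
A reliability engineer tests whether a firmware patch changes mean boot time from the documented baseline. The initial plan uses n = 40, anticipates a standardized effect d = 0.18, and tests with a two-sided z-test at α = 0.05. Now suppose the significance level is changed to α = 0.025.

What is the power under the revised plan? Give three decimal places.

Power ≈ 0.135

δ = d·√n = 0.18 × √40 = 1.1384 (unchanged). New critical value: z_{0.0125} = 2.241.
Revised power = Φ(δ − 2.241) + Φ(−δ − 2.241) = Φ(-1.103) + Φ(-3.380) = 0.1350 + 0.0004 = 0.1354.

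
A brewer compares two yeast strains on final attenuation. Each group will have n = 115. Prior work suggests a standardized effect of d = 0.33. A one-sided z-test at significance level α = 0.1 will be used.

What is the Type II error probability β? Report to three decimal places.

β ≈ 0.111

Noncentrality parameter: δ = d·√(n/2) = 0.33 × √(115/2) = 2.5023
One-sided α = 0.1 → critical value z_{0.1} = 1.282.
Power = P(Z > 1.282 − δ) = Φ(1.221) = 0.8889.
Type II error: β = 1 − power = 1 − 0.8889 = 0.1111.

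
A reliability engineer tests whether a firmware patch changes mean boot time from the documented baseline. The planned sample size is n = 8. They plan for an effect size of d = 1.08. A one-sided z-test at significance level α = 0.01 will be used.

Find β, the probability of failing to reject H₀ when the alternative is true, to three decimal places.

β ≈ 0.233

Noncentrality parameter: δ = d·√n = 1.08 × √8 = 3.0547
Critical value for a one-sided test at α = 0.01: z_α = 2.326.
Power = P(Z > 2.326 − δ) = Φ(0.728) = 0.7668.
Type II error: β = 1 − power = 1 − 0.7668 = 0.2332.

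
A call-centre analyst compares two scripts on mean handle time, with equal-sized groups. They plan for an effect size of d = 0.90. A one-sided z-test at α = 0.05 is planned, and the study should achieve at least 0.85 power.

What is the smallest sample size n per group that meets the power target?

For power 0.85 need Φ(δ − z_{0.05}) = 0.85, so δ = z_{0.05} + z_{0.15} = 1.645 + 1.036 = 2.681.
δ = d·√(n/2) ⇒ n = 2(δ/d)² = 2 × (2.681 / 0.90)² = 17.75.
Rounding up, n = 18 per group.

n = 18 per group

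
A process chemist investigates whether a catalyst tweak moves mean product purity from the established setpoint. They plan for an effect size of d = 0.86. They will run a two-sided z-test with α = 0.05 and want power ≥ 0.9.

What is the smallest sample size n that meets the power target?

n = 15

For power 0.9 need Φ(δ − z_{0.025}) = 0.9, so δ = z_{0.025} + z_{0.10} = 1.960 + 1.282 = 3.242.
(Ignoring the negligible lower-tail rejection probability gives the usual closed-form inversion.)
δ = d·√n ⇒ n = (δ/d)² = (3.242 / 0.86)² = 14.21.
Rounding up, n = 15.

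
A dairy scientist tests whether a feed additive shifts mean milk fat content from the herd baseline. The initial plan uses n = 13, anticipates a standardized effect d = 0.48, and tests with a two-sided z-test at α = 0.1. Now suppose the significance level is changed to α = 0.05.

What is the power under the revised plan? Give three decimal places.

Power ≈ 0.409

δ = d·√n = 0.48 × √13 = 1.7307 (unchanged). New critical value: z_{0.025} = 1.960.
Revised power = Φ(δ − 1.960) + Φ(−δ − 1.960) = Φ(-0.229) + Φ(-3.691) = 0.4093 + 0.0001 = 0.4094.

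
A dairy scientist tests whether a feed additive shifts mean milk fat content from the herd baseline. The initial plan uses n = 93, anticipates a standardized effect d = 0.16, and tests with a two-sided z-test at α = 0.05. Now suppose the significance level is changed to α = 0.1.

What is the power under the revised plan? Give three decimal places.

Power ≈ 0.460

δ = d·√n = 0.16 × √93 = 1.5430 (unchanged). New critical value: z_{0.05} = 1.645.
Revised power = Φ(δ − 1.645) + Φ(−δ − 1.645) = Φ(-0.102) + Φ(-3.188) = 0.4594 + 0.0007 = 0.4601.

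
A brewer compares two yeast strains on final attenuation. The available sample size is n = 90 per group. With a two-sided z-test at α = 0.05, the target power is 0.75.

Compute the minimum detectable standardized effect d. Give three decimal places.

d ≈ 0.393

Required noncentrality: δ = z_{0.025} + z_{0.25} = 1.960 + 0.674 = 2.634.
(Lower-tail contribution to power is negligible for δ > 0.)
δ = d·√(n/2) ⇒ d = δ/√(n/2) = 2.634/√(90/2) = 0.3927.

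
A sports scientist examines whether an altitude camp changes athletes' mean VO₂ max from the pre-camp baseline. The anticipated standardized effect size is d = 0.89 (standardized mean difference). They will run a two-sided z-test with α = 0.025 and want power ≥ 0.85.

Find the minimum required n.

For power 0.85 need Φ(δ − z_{0.0125}) = 0.85, so δ = z_{0.0125} + z_{0.15} = 2.241 + 1.036 = 3.278.
(The Φ(−δ − z_{α/2}) term is vanishingly small for δ > 0 and is dropped in the standard sample-size formula.)
δ = d·√n ⇒ n = (δ/d)² = (3.278 / 0.89)² = 13.56.
Rounding up, n = 14.

n = 14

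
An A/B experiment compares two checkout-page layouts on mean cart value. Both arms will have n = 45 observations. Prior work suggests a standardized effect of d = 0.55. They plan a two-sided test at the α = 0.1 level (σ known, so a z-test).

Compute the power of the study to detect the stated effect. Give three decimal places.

Power ≈ 0.832

Noncentrality parameter: δ = d·√(n/2) = 0.55 × √(45/2) = 2.6089
Critical value for a two-sided test at α = 0.1: z_{α/2} = 1.645.
Power = Φ(δ − 1.645) + Φ(−δ − 1.645) = Φ(0.964) + Φ(-4.254) = 0.8325 + 0.0000 = 0.8325.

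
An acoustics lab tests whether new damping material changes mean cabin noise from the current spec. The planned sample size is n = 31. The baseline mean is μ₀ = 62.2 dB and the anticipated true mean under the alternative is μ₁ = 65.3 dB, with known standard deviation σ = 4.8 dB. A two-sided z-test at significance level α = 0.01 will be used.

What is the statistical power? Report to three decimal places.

Standardized effect: d = |μ₁ − μ₀| / σ = |65.3 − 62.2| / 4.8 = 0.6458
Noncentrality parameter: δ = d·√n = 0.6458 × √31 = 3.5958
Critical value for a two-sided test at α = 0.01: z_{α/2} = 2.576.
Power = Φ(δ − 2.576) + Φ(−δ − 2.576) = Φ(1.020) + Φ(-6.172) = 0.8461 + 0.0000 = 0.8461.

Power ≈ 0.846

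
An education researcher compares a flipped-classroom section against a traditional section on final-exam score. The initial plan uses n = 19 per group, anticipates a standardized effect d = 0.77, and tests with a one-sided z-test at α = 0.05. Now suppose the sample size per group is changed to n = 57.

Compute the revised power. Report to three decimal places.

Power ≈ 0.993

With n = 57 per group: δ = d·√(n/2) = 0.77 × √(57/2) = 4.1107. Critical value z_{0.05} = 1.645.
Revised power = P(Z > 1.645 − δ) = Φ(2.466) = 0.9932.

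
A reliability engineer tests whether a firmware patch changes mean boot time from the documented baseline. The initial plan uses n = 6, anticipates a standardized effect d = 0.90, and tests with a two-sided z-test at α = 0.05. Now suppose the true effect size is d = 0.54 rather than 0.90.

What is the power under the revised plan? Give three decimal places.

With d = 0.54: δ = d·√n = 0.54 × √6 = 1.3227. Critical value z_{0.025} = 1.960.
Revised power = Φ(δ − 1.960) + Φ(−δ − 1.960) = Φ(-0.637) + Φ(-3.283) = 0.2620 + 0.0005 = 0.2625.

Power ≈ 0.262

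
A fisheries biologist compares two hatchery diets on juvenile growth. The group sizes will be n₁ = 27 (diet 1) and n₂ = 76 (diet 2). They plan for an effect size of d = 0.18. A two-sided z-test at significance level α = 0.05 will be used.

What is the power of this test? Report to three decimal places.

Power ≈ 0.127

Noncentrality parameter: δ = d / √(1/n₁ + 1/n₂) = 0.18 / √(1/27 + 1/76) = 0.8034
Two-sided α = 0.05 → critical value z_{0.025} = 1.960.
Power = Φ(δ − 1.960) + Φ(−δ − 1.960) = Φ(-1.157) + Φ(-2.763) = 0.1237 + 0.0029 = 0.1266.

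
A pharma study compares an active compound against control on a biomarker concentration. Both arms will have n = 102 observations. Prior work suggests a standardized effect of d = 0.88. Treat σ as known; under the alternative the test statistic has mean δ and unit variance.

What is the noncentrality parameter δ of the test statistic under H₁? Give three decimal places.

The noncentrality parameter scales effect size by the design's sample-size factor: δ = d·√(n/2) = 0.88 × √(102/2) = 6.2845

δ ≈ 6.284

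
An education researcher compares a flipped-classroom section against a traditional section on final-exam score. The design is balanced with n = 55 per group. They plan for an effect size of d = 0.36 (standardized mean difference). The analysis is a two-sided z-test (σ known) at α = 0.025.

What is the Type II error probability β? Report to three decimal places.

β ≈ 0.638

Noncentrality parameter: λ = d·√(n/2) = 0.36 × √(55/2) = 1.8879
Two-sided α = 0.025 → critical value z_{0.0125} = 2.241.
Power = Φ(λ − 2.241) + Φ(−λ − 2.241) = Φ(-0.354) + Φ(-4.129) = 0.3618 + 0.0000 = 0.3619.
Type II error: β = 1 − power = 1 − 0.3619 = 0.6381.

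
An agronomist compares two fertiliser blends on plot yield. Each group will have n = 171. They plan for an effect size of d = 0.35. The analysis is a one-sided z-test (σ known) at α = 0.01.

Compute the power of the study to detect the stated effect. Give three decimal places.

Noncentrality parameter: δ = d·√(n/2) = 0.35 × √(171/2) = 3.2363
One-sided α = 0.01 → critical value z_{0.01} = 2.326.
Power = Φ(δ − 2.326) = Φ(0.910) = 0.8186.

Power ≈ 0.819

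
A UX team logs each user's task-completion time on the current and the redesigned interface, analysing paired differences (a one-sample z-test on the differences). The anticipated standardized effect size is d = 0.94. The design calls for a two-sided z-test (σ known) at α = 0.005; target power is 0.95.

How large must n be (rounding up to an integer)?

n = 23

Set Φ(δ − 2.807) = 0.95; then δ − 2.807 = Φ⁻¹(0.95) = 1.645, giving δ = 4.452.
(The Φ(−δ − z_{α/2}) term is vanishingly small for δ > 0 and is dropped in the standard sample-size formula.)
δ = d·√n ⇒ n = (δ/d)² = (4.452 / 0.94)² = 22.43.
Round up to the next whole unit.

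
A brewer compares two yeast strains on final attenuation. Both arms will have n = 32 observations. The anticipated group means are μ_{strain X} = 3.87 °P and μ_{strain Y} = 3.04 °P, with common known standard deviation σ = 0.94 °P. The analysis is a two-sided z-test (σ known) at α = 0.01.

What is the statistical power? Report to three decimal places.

Power ≈ 0.830

Standardized effect: d = |μ_{strain X} − μ_{strain Y}| / σ = |3.87 − 3.04| / 0.94 = 0.8830
Noncentrality parameter: δ = d·√(n/2) = 0.8830 × √(32/2) = 3.5319
Critical value for a two-sided test at α = 0.01: z_{α/2} = 2.576.
Power = Φ(δ − 2.576) + Φ(−δ − 2.576) = Φ(0.956) + Φ(-6.108) = 0.8305 + 0.0000 = 0.8305.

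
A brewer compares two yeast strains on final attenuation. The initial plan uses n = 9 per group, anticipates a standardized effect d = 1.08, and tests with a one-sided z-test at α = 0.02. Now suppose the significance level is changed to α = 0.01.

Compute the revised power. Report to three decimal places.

Power ≈ 0.486

δ = d·√(n/2) = 1.08 × √(9/2) = 2.2910 (unchanged). New critical value: z_{0.01} = 2.326.
Revised power = Φ(δ − 2.326) = Φ(-0.035) = 0.4859.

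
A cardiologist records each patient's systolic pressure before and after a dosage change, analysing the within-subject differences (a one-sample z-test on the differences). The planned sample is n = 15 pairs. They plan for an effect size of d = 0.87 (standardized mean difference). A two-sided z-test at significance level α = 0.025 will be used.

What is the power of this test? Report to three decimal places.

Power ≈ 0.870

Noncentrality parameter: δ = d·√n = 0.87 × √15 = 3.3695
Two-sided α = 0.025 → critical value z_{0.0125} = 2.241.
Power = Φ(δ − 2.241) + Φ(−δ − 2.241) = Φ(1.128) + Φ(-5.611) = 0.8704 + 0.0000 = 0.8704.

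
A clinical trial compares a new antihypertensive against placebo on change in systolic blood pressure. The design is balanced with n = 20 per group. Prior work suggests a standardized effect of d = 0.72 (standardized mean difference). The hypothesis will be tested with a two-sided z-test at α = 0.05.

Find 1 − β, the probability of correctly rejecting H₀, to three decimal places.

Noncentrality parameter: λ = d·√(n/2) = 0.72 × √(20/2) = 2.2768
Critical value for a two-sided test at α = 0.05: z_{α/2} = 1.960.
Power = Φ(λ − 1.960) + Φ(−λ − 1.960) = Φ(0.317) + Φ(-4.237) = 0.6243 + 0.0000 = 0.6243.

Power ≈ 0.624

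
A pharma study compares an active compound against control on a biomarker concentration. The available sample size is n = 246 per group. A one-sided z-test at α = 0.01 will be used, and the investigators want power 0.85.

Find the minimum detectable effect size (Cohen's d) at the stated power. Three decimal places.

d ≈ 0.303

Required noncentrality: δ = z_{0.01} + z_{0.15} = 2.326 + 1.036 = 3.363.
δ = d·√(n/2) ⇒ d = δ/√(n/2) = 3.363/√(246/2) = 0.3032.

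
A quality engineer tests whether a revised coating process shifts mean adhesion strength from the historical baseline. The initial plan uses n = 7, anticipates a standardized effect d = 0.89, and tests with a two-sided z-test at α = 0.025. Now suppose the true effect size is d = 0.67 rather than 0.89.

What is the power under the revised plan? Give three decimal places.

With d = 0.67: δ = d·√n = 0.67 × √7 = 1.7727. Critical value z_{0.0125} = 2.241.
Revised power = Φ(δ − 2.241) + Φ(−δ − 2.241) = Φ(-0.469) + Φ(-4.014) = 0.3196 + 0.0000 = 0.3197.

Power ≈ 0.320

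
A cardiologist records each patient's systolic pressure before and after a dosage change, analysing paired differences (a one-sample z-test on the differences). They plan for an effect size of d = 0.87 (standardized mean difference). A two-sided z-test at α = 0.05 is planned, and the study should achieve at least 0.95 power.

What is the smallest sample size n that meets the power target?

n = 18

For power 0.95 need Φ(δ − z_{0.025}) = 0.95, so δ = z_{0.025} + z_{0.05} = 1.960 + 1.645 = 3.605.
(For δ > 0 the lower-tail rejection region contributes negligibly to power, so the one-term inversion is standard.)
δ = d·√n ⇒ n = (δ/d)² = (3.605 / 0.87)² = 17.17.
Rounding up, n = 18.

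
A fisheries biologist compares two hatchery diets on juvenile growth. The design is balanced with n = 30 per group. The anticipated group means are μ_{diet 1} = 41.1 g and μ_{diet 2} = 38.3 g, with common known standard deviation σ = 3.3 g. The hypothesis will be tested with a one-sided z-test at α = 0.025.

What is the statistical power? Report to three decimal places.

Power ≈ 0.908

Standardized effect: d = |μ_{diet 1} − μ_{diet 2}| / σ = |41.1 − 38.3| / 3.3 = 0.8485
Noncentrality parameter: δ = d·√(n/2) = 0.8485 × √(30/2) = 3.2862
One-sided α = 0.025 → critical value z_{0.025} = 1.960.
Power = P(Z > 1.960 − δ) = Φ(1.326) = 0.9076.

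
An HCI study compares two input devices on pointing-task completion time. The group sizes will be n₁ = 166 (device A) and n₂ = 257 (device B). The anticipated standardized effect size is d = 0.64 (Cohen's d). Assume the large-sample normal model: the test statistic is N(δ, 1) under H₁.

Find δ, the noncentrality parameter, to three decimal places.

δ = d / √(1/n₁ + 1/n₂) = 0.64 / √(1/166 + 1/257) = 6.4273

δ ≈ 6.427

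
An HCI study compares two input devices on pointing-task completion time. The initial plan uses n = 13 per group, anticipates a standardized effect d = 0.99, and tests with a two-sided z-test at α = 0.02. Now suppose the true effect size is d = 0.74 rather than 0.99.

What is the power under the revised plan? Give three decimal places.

With d = 0.74: δ = d·√(n/2) = 0.74 × √(13/2) = 1.8866. Critical value z_{0.01} = 2.326.
Revised power = Φ(δ − 2.326) + Φ(−δ − 2.326) = Φ(-0.440) + Φ(-4.213) = 0.3301 + 0.0000 = 0.3301.

Power ≈ 0.330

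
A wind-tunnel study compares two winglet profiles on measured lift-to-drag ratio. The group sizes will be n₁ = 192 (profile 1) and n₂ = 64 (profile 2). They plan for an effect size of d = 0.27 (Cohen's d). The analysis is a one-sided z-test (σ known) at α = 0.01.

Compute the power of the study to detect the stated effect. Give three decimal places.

Noncentrality parameter: δ = d / √(1/n₁ + 1/n₂) = 0.27 / √(1/192 + 1/64) = 1.8706
One-sided α = 0.01 → critical value z_{0.01} = 2.326.
Power = P(Z > 2.326 − δ) = Φ(-0.456) = 0.3243.

Power ≈ 0.324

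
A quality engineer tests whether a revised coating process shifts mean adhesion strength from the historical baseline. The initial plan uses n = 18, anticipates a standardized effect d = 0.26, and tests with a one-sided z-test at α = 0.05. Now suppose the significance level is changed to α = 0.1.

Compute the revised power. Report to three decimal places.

Power ≈ 0.429

δ = d·√n = 0.26 × √18 = 1.1031 (unchanged). New critical value: z_{0.1} = 1.282.
Revised power = Φ(δ − 1.282) = Φ(-0.178) = 0.4292.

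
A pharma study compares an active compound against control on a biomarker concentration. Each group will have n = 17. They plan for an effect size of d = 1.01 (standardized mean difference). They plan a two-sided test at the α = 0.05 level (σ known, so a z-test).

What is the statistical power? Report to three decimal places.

Power ≈ 0.838

Noncentrality parameter: δ = d·√(n/2) = 1.01 × √(17/2) = 2.9446
Two-sided α = 0.05 → critical value z_{0.025} = 1.960.
Power = Φ(δ − 1.960) + Φ(−δ − 1.960) = Φ(0.985) + Φ(-4.905) = 0.8376 + 0.0000 = 0.8376.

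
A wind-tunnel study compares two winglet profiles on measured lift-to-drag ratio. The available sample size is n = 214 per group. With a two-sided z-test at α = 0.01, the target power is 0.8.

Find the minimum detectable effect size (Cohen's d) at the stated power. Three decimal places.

d ≈ 0.330

Need Φ(δ − 2.576) = 0.8, so δ = 2.576 + 0.842 = 3.417.
(The second rejection-region term Φ(−δ − z_{α/2}) is negligible and dropped.)
δ = d·√(n/2) ⇒ d = δ/√(n/2) = 3.417/√(214/2) = 0.3304.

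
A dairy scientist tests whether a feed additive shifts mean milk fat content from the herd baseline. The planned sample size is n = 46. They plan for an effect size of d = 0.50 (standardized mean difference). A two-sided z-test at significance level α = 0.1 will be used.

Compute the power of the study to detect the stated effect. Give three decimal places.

Noncentrality parameter: λ = d·√n = 0.50 × √46 = 3.3912
Critical value for a two-sided test at α = 0.1: z_{α/2} = 1.645.
Power = Φ(λ − 1.645) + Φ(−λ − 1.645) = Φ(1.746) + Φ(-5.036) = 0.9596 + 0.0000 = 0.9596.

Power ≈ 0.960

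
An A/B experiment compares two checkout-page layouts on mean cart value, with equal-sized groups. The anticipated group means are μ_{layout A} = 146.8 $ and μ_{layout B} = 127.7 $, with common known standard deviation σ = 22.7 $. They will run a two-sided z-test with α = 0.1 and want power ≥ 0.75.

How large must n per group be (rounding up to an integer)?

Standardized effect: d = |μ_{layout A} − μ_{layout B}| / σ = |146.8 − 127.7| / 22.7 = 0.8414
For power 0.75 need Φ(δ − z_{0.05}) = 0.75, so δ = z_{0.05} + z_{0.25} = 1.645 + 0.674 = 2.319.
(Ignoring the negligible lower-tail rejection probability gives the usual closed-form inversion.)
δ = d·√(n/2) ⇒ n = 2(δ/d)² = 2 × (2.319 / 0.8414)² = 15.20.
Round up to the next whole unit.

n = 16 per group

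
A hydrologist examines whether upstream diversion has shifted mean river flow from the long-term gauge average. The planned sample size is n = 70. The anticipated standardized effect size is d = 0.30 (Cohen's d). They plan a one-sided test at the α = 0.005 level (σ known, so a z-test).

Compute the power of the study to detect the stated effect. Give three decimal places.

Noncentrality parameter: δ = d·√n = 0.30 × √70 = 2.5100
One-sided α = 0.005 → critical value z_{0.005} = 2.576.
Power = P(Z > 2.576 − δ) = Φ(-0.066) = 0.4737.

Power ≈ 0.474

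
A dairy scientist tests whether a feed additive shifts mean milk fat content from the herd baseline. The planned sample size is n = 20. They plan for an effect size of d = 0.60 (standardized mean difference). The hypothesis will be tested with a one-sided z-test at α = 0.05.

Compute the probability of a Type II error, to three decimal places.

Noncentrality parameter: δ = d·√n = 0.60 × √20 = 2.6833
Critical value for a one-sided test at α = 0.05: z_α = 1.645.
Power = P(Z > 1.645 − δ) = Φ(1.038) = 0.8505.
Type II error: β = 1 − power = 1 − 0.8505 = 0.1495.

β ≈ 0.150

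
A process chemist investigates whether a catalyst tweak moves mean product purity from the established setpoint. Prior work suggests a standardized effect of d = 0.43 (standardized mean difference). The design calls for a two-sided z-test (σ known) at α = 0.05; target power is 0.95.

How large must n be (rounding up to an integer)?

n = 71

For power 0.95 need Φ(δ − z_{0.025}) = 0.95, so δ = z_{0.025} + z_{0.05} = 1.960 + 1.645 = 3.605.
(Ignoring the negligible lower-tail rejection probability gives the usual closed-form inversion.)
δ = d·√n ⇒ n = (δ/d)² = (3.605 / 0.43)² = 70.28.
Rounding up, n = 71.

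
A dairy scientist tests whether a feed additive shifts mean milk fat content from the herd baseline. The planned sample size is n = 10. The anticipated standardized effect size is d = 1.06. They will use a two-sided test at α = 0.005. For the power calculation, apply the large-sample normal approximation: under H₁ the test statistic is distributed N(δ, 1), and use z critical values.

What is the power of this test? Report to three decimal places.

Noncentrality parameter: δ = d·√n = 1.06 × √10 = 3.3520
Two-sided α = 0.005 → critical value z_{0.0025} = 2.807.
Power = Φ(δ − 2.807) + Φ(−δ − 2.807) = Φ(0.545) + Φ(-6.159) = 0.7071 + 0.0000 = 0.7071.

Power ≈ 0.707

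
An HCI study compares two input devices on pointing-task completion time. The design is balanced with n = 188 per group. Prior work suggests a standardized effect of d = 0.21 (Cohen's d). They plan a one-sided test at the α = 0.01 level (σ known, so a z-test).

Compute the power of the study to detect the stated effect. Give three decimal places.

Noncentrality parameter: δ = d·√(n/2) = 0.21 × √(188/2) = 2.0360
Critical value for a one-sided test at α = 0.01: z_α = 2.326.
Power = P(Z > 2.326 − δ) = Φ(-0.290) = 0.3858.

Power ≈ 0.386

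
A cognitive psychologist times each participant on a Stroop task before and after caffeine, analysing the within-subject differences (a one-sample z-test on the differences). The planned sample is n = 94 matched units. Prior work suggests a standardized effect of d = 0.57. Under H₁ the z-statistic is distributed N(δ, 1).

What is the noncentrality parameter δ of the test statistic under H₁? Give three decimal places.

δ = d·√n = 0.57 × √94 = 5.5264

δ ≈ 5.526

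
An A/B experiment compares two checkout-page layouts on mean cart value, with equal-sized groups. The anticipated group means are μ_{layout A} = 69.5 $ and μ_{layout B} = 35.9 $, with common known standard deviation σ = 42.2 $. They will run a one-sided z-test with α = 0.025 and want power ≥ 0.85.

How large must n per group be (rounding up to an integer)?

n = 29 per group

Standardized effect: d = |μ_{layout A} − μ_{layout B}| / σ = |69.5 − 35.9| / 42.2 = 0.7962
Set Φ(δ − 1.960) = 0.85; then δ − 1.960 = Φ⁻¹(0.85) = 1.036, giving δ = 2.996.
δ = d·√(n/2) ⇒ n = 2(δ/d)² = 2 × (2.996 / 0.7962)² = 28.33.
Rounding up, n = 29 per group.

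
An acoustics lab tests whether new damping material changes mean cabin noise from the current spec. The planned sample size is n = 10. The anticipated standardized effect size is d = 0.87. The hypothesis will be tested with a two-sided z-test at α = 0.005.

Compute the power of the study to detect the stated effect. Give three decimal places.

Power ≈ 0.478

Noncentrality parameter: δ = d·√n = 0.87 × √10 = 2.7512
Two-sided α = 0.005 → critical value z_{0.0025} = 2.807.
Power = Φ(δ − 2.807) + Φ(−δ − 2.807) = Φ(-0.056) + Φ(-5.558) = 0.4777 + 0.0000 = 0.4777.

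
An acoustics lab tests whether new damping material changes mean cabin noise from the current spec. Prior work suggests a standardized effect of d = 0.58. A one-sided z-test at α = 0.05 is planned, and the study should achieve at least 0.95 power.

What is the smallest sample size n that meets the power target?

n = 33

Set Φ(δ − 1.645) = 0.95; then δ − 1.645 = Φ⁻¹(0.95) = 1.645, giving δ = 3.290.
δ = d·√n ⇒ n = (δ/d)² = (3.290 / 0.58)² = 32.17.
Round up to the next whole unit.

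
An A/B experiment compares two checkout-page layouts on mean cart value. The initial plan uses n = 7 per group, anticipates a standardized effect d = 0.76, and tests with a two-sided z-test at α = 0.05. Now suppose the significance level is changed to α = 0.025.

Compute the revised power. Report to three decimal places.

δ = d·√(n/2) = 0.76 × √(7/2) = 1.4218 (unchanged). New critical value: z_{0.0125} = 2.241.
Revised power = Φ(δ − 2.241) + Φ(−δ − 2.241) = Φ(-0.820) + Φ(-3.663) = 0.2062 + 0.0001 = 0.2064.

Power ≈ 0.206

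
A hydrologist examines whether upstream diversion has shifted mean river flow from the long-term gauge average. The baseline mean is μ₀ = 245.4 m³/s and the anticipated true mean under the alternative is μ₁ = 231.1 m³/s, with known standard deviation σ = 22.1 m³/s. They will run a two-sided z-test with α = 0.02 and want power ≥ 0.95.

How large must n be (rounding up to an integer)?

Standardized effect: d = |μ₁ − μ₀| / σ = |231.1 − 245.4| / 22.1 = 0.6471
Set Φ(δ − 2.326) = 0.95; then δ − 2.326 = Φ⁻¹(0.95) = 1.645, giving δ = 3.971.
(For δ > 0 the lower-tail rejection region contributes negligibly to power, so the one-term inversion is standard.)
δ = d·√n ⇒ n = (δ/d)² = (3.971 / 0.6471)² = 37.67.
Rounding up, n = 38.

n = 38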